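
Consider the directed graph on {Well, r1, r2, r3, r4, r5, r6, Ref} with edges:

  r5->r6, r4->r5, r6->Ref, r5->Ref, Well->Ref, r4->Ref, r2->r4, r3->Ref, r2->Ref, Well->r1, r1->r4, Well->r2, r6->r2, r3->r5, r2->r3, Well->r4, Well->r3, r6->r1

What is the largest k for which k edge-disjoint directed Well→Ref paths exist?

Assign every edge capacity 1; by Menger, the answer equals the max flow.
Path Well→Ref (+1); total 1.
Path Well→r2→Ref (+1); total 2.
Path Well→r3→Ref (+1); total 3.
Path Well→r4→Ref (+1); total 4.
Path Well→r1→r4→r5→Ref (+1); total 5.
No residual Well→Ref path; max flow = 5.
Certifying cut of size 5: {Well→Ref, Well→r1, Well→r2, Well→r3, Well→r4}.

5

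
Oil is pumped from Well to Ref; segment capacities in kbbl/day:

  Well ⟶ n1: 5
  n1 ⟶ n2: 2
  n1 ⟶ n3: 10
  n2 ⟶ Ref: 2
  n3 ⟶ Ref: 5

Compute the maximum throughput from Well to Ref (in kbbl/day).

5

Augment Well→n1→n2→Ref: bottleneck 2, flow now 2.
Augment Well→n1→n3→Ref: bottleneck 3, flow now 5.
No augmenting path remains; maximum flow = 5.
In the residual graph, reachable from Well: {Well}.
Min-cut edges: Well→n1 (5); capacity 5 = 5.
This cut is saturated, so no flow can exceed 5.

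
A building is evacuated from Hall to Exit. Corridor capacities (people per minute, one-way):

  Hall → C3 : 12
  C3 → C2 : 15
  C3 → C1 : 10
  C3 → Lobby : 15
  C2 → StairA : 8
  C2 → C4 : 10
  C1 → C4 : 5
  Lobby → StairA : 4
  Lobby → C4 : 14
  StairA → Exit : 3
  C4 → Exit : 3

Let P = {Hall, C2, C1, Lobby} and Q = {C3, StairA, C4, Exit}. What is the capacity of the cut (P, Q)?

53

Edges leaving {Hall, C2, C1, Lobby}: Hall→C3 (12), C2→StairA (8), C2→C4 (10), C1→C4 (5), Lobby→StairA (4), Lobby→C4 (14).
Cut capacity = 12 + 8 + 10 + 5 + 4 + 14 = 53.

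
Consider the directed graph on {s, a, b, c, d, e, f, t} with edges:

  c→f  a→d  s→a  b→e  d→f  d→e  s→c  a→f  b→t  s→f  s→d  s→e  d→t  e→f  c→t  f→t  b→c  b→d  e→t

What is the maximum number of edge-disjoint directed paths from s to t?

Assign every edge capacity 1; by Menger, the answer equals the max flow.
Path s→c→t (+1); total 1.
Path s→d→t (+1); total 2.
Path s→e→t (+1); total 3.
Path s→f→t (+1); total 4.
No residual s→t path; max flow = 4.
Certifying cut of size 4: {d→t, e→t, f→t, s→c}.

4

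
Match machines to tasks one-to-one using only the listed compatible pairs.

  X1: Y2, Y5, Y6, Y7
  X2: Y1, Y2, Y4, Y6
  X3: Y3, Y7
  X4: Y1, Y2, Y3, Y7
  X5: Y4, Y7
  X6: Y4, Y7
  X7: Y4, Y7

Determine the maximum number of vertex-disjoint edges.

Unit-capacity flow: source→left, listed edges, right→sink; max matching = max flow.
Augmenting path X1→Y2 (+1); matched 1.
Augmenting path X2→Y1 (+1); matched 2.
Augmenting path X3→Y3 (+1); matched 3.
Augmenting path X4→Y7 (+1); matched 4.
Augmenting path X5→Y4 (+1); matched 5.
Augmenting path X6→Y7→X4→Y1→X2→Y6 (+1); matched 6.
No augmenting path remains; maximum matching = 6.
König certificate: {X1, X2, X3, X4, Y4, Y7} is a vertex cover of size 6 (every listed pair touches it), so no matching can be larger.

6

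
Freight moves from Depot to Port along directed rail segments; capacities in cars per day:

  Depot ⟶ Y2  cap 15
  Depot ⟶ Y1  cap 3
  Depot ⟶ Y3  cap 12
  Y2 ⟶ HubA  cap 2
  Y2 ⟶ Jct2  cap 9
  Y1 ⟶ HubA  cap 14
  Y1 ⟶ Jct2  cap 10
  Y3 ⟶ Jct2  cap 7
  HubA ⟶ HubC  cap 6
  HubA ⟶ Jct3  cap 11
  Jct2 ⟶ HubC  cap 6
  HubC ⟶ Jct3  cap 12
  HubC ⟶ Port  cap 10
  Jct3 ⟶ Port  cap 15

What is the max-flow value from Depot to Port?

Augment Depot→Y2→HubA→HubC→Port: bottleneck 2, flow now 2.
Augment Depot→Y2→Jct2→HubC→Port: bottleneck 6, flow now 8.
Augment Depot→Y1→HubA→HubC→Port: bottleneck 2, flow now 10.
Augment Depot→Y1→HubA→Jct3→Port: bottleneck 1, flow now 11.
No augmenting path remains; maximum flow = 11.
In the residual graph, reachable from Depot: {Depot, Y2, Y3, Jct2}.
Min-cut edges: Depot→Y1 (3), Y2→HubA (2), Jct2→HubC (6); capacity 3 + 2 + 6 = 11.
This cut is saturated, so no flow can exceed 11.

11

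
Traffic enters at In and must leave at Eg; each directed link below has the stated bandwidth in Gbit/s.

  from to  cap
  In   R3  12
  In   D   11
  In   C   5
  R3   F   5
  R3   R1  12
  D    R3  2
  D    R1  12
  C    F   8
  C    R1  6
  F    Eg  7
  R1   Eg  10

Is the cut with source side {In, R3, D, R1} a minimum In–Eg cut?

Given cut capacity: 5 + 5 + 10 = 20.
Augment In→R3→F→Eg: bottleneck 5, flow now 5.
Augment In→R3→R1→Eg: bottleneck 7, flow now 12.
Augment In→D→R1→Eg: bottleneck 3, flow now 15.
Augment In→C→F→Eg: bottleneck 2, flow now 17.
No augmenting path remains; maximum flow = 17.
In the residual graph, reachable from In: {In, R3, D, C, F, R1}.
Min-cut edges: F→Eg (7), R1→Eg (10); capacity 7 + 10 = 17.
Cut capacity 20 exceeds the max flow 17, so it is not minimum.

No — its capacity is 20, but the minimum cut has capacity 17.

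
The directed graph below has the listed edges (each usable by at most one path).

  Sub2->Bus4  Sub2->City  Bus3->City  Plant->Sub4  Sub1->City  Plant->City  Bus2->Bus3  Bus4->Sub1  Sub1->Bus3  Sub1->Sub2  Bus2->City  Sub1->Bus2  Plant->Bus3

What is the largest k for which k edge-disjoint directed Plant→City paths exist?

Assign every edge capacity 1; by Menger, the answer equals the max flow.
Path Plant→City (+1); total 1.
Path Plant→Bus3→City (+1); total 2.
No residual Plant→City path; max flow = 2.
Certifying cut of size 2: {Plant→Bus3, Plant→City}.

2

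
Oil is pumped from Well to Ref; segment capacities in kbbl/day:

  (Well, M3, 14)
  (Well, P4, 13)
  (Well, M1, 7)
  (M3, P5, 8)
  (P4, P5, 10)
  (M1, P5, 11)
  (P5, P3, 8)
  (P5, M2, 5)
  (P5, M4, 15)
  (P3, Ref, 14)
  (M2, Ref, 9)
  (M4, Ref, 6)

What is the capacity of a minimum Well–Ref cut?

Augment Well→M3→P5→P3→Ref: bottleneck 8, flow now 8.
Augment Well→P4→P5→M2→Ref: bottleneck 5, flow now 13.
Augment Well→P4→P5→M4→Ref: bottleneck 5, flow now 18.
Augment Well→M1→P5→M4→Ref: bottleneck 1, flow now 19.
No augmenting path remains; maximum flow = 19.
By max-flow min-cut, the minimum cut capacity equals the max flow.
In the residual graph, reachable from Well: {Well, M3, P4, M1, P5, M4}.
Min-cut edges: P5→P3 (8), P5→M2 (5), M4→Ref (6); capacity 8 + 5 + 6 = 19.

19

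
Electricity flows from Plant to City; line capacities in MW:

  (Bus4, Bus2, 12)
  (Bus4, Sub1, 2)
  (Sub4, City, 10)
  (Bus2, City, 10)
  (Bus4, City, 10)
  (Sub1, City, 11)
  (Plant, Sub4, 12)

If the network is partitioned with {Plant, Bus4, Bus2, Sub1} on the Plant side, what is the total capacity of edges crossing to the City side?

43

Edges leaving {Plant, Bus4, Bus2, Sub1}: Plant→Sub4 (12), Bus4→City (10), Bus2→City (10), Sub1→City (11).
Cut capacity = 12 + 10 + 10 + 11 = 43.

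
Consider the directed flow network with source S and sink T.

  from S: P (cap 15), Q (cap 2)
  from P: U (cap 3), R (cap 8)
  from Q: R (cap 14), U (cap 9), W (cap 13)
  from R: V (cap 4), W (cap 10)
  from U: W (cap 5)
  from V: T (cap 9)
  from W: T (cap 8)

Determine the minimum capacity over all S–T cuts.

12

Augment S→Q→W→T: bottleneck 2, flow now 2.
Augment S→P→R→V→T: bottleneck 4, flow now 6.
Augment S→P→R→W→T: bottleneck 4, flow now 10.
Augment S→P→U→W→T: bottleneck 2, flow now 12.
No augmenting path remains; maximum flow = 12.
By max-flow min-cut, the minimum cut capacity equals the max flow.
In the residual graph, reachable from S: {S, P, Q, R, U, W}.
Min-cut edges: R→V (4), W→T (8); capacity 4 + 8 = 12.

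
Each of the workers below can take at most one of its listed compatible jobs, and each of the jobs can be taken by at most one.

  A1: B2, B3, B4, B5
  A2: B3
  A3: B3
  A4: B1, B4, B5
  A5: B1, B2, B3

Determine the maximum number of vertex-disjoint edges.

4

Unit-capacity flow: source→left, listed edges, right→sink; max matching = max flow.
Augmenting path A1→B2 (+1); matched 1.
Augmenting path A2→B3 (+1); matched 2.
Augmenting path A4→B1 (+1); matched 3.
Augmenting path A5→B1→A4→B4 (+1); matched 4.
No augmenting path remains; maximum matching = 4.
König certificate: {A1, A4, A5, B3} is a vertex cover of size 4 (every listed pair touches it), so no matching can be larger.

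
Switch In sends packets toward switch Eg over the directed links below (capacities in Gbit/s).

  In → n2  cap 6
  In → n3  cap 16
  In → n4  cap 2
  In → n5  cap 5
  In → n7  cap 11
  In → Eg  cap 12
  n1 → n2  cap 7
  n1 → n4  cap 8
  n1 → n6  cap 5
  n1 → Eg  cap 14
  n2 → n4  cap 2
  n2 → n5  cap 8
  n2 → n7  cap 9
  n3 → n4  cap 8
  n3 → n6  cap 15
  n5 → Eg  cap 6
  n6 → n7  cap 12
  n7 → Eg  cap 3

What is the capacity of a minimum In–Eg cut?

Augment In→Eg: bottleneck 12, flow now 12.
Augment In→n5→Eg: bottleneck 5, flow now 17.
Augment In→n7→Eg: bottleneck 3, flow now 20.
Augment In→n2→n5→Eg: bottleneck 1, flow now 21.
No augmenting path remains; maximum flow = 21.
By max-flow min-cut, the minimum cut capacity equals the max flow.
In the residual graph, reachable from In: {In, n2, n3, n4, n5, n6, n7}.
Min-cut edges: In→Eg (12), n5→Eg (6), n7→Eg (3); capacity 12 + 6 + 3 = 21.

21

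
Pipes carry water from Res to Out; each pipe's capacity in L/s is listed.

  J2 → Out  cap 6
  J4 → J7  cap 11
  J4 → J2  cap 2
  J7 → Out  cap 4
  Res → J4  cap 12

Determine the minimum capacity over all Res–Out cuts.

Augment Res→J4→J2→Out: bottleneck 2, flow now 2.
Augment Res→J4→J7→Out: bottleneck 4, flow now 6.
No augmenting path remains; maximum flow = 6.
By max-flow min-cut, the minimum cut capacity equals the max flow.
In the residual graph, reachable from Res: {Res, J4, J7}.
Min-cut edges: J4→J2 (2), J7→Out (4); capacity 2 + 4 = 6.

6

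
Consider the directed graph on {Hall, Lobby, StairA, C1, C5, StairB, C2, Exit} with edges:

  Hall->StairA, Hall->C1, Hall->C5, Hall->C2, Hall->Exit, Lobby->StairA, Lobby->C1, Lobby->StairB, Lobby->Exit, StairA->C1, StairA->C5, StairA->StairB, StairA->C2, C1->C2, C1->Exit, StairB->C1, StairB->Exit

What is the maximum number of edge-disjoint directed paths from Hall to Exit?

Assign every edge capacity 1; by Menger, the answer equals the max flow.
Path Hall→Exit (+1); total 1.
Path Hall→C1→Exit (+1); total 2.
Path Hall→StairA→StairB→Exit (+1); total 3.
No residual Hall→Exit path; max flow = 3.
Certifying cut of size 3: {Hall→C1, Hall→Exit, Hall→StairA}.

3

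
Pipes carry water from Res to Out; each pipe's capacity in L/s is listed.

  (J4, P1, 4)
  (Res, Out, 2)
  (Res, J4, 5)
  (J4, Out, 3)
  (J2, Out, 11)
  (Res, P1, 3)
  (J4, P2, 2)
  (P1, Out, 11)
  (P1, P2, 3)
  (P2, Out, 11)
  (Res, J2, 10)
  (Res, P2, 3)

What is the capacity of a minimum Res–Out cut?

23

Augment Res→Out: bottleneck 2, flow now 2.
Augment Res→P1→Out: bottleneck 3, flow now 5.
Augment Res→J4→Out: bottleneck 3, flow now 8.
Augment Res→J2→Out: bottleneck 10, flow now 18.
Augment Res→P2→Out: bottleneck 3, flow now 21.
Augment Res→J4→P1→Out: bottleneck 2, flow now 23.
No augmenting path remains; maximum flow = 23.
By max-flow min-cut, the minimum cut capacity equals the max flow.
In the residual graph, reachable from Res: {Res}.
Min-cut edges: Res→P1 (3), Res→J4 (5), Res→J2 (10), Res→P2 (3), Res→Out (2); capacity 3 + 5 + 10 + 3 + 2 = 23.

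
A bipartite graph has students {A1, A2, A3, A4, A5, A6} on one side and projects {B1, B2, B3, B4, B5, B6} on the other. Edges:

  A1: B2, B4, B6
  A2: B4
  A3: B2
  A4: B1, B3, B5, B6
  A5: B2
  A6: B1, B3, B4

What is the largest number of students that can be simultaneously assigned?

Unit-capacity flow: source→left, listed edges, right→sink; max matching = max flow.
Augmenting path A1→B2 (+1); matched 1.
Augmenting path A2→B4 (+1); matched 2.
Augmenting path A4→B1 (+1); matched 3.
Augmenting path A6→B3 (+1); matched 4.
Augmenting path A3→B2→A1→B6 (+1); matched 5.
No augmenting path remains; maximum matching = 5.
König certificate: {A1, A2, A4, A6, B2} is a vertex cover of size 5 (every listed pair touches it), so no matching can be larger.

5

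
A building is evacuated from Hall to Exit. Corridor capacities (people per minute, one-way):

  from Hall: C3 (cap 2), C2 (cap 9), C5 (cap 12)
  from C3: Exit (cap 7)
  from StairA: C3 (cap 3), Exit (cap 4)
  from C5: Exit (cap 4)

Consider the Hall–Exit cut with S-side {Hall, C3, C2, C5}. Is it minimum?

No — its capacity is 11, but the minimum cut has capacity 6.

Given cut capacity: 7 + 4 = 11.
Augment Hall→C3→Exit: bottleneck 2, flow now 2.
Augment Hall→C5→Exit: bottleneck 4, flow now 6.
No augmenting path remains; maximum flow = 6.
In the residual graph, reachable from Hall: {Hall, C2, C5}.
Min-cut edges: Hall→C3 (2), C5→Exit (4); capacity 2 + 4 = 6.
Cut capacity 11 exceeds the max flow 6, so it is not minimum.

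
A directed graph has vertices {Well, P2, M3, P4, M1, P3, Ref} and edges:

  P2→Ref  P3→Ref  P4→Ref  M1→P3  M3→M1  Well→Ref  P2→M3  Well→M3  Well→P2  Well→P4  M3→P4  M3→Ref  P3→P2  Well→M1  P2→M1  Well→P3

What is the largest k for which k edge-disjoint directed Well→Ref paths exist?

5

Assign every edge capacity 1; by Menger, the answer equals the max flow.
Path Well→Ref (+1); total 1.
Path Well→P2→Ref (+1); total 2.
Path Well→M3→Ref (+1); total 3.
Path Well→P4→Ref (+1); total 4.
Path Well→P3→Ref (+1); total 5.
No residual Well→Ref path; max flow = 5.
Certifying cut of size 5: {M3→Ref, P2→Ref, P3→Ref, P4→Ref, Well→Ref}.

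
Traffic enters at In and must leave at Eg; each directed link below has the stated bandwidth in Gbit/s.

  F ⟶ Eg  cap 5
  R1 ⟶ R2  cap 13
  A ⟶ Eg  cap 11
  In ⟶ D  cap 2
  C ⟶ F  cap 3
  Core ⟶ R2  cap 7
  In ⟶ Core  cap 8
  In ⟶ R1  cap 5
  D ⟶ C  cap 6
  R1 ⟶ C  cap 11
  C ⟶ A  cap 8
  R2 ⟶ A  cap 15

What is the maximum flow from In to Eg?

14

Augment In→R1→R2→A→Eg: bottleneck 5, flow now 5.
Augment In→D→C→A→Eg: bottleneck 2, flow now 7.
Augment In→Core→R2→A→Eg: bottleneck 4, flow now 11.
Augment In→Core→R2→R1→C→F→Eg: bottleneck 3, flow now 14. (uses reverse residual edge)
No augmenting path remains; maximum flow = 14.
In the residual graph, reachable from In: {In, Core}.
Min-cut edges: In→R1 (5), In→D (2), Core→R2 (7); capacity 5 + 2 + 7 = 14.
This cut is saturated, so no flow can exceed 14.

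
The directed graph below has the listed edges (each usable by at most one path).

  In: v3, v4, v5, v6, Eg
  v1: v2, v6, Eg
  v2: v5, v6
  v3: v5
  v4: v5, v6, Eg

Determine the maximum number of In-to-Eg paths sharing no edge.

Assign every edge capacity 1; by Menger, the answer equals the max flow.
Path In→Eg (+1); total 1.
Path In→v4→Eg (+1); total 2.
No residual In→Eg path; max flow = 2.
Certifying cut of size 2: {In→Eg, In→v4}.

2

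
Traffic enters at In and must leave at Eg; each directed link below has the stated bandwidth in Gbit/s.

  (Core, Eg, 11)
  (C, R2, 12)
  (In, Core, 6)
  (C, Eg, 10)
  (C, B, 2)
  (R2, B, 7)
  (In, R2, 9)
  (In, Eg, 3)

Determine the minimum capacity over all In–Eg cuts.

9

Augment In→Eg: bottleneck 3, flow now 3.
Augment In→Core→Eg: bottleneck 6, flow now 9.
No augmenting path remains; maximum flow = 9.
By max-flow min-cut, the minimum cut capacity equals the max flow.
In the residual graph, reachable from In: {In, R2, B}.
Min-cut edges: In→Core (6), In→Eg (3); capacity 6 + 3 = 9.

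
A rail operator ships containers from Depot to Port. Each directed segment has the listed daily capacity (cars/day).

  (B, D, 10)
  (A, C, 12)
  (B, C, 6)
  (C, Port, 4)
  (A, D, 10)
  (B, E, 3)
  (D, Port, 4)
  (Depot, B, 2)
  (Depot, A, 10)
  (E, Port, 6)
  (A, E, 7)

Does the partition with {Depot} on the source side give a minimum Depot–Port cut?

Yes — it is a minimum cut (capacity 12).

Given cut capacity: 10 + 2 = 12.
Augment Depot→A→C→Port: bottleneck 4, flow now 4.
Augment Depot→A→D→Port: bottleneck 4, flow now 8.
Augment Depot→A→E→Port: bottleneck 2, flow now 10.
Augment Depot→B→E→Port: bottleneck 2, flow now 12.
No augmenting path remains; maximum flow = 12.
Cut capacity 12 equals the max flow, so it is a minimum cut.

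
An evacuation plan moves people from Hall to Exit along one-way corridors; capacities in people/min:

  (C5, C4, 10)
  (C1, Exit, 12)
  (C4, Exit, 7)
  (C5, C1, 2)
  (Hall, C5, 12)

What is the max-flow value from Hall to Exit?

9

Augment Hall→C5→C1→Exit: bottleneck 2, flow now 2.
Augment Hall→C5→C4→Exit: bottleneck 7, flow now 9.
No augmenting path remains; maximum flow = 9.
In the residual graph, reachable from Hall: {Hall, C5, C4}.
Min-cut edges: C5→C1 (2), C4→Exit (7); capacity 2 + 7 = 9.
This cut is saturated, so no flow can exceed 9.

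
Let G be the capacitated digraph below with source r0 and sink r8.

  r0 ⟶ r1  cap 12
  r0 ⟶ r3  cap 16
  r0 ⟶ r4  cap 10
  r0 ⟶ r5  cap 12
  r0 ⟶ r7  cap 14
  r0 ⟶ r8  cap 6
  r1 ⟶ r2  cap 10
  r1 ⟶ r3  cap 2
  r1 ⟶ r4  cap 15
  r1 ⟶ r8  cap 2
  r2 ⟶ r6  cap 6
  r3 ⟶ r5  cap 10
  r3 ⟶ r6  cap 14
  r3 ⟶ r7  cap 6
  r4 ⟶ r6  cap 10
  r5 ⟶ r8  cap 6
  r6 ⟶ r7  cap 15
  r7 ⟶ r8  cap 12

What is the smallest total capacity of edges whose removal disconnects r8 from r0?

Augment r0→r8: bottleneck 6, flow now 6.
Augment r0→r1→r8: bottleneck 2, flow now 8.
Augment r0→r5→r8: bottleneck 6, flow now 14.
Augment r0→r7→r8: bottleneck 12, flow now 26.
No augmenting path remains; maximum flow = 26.
By max-flow min-cut, the minimum cut capacity equals the max flow.
In the residual graph, reachable from r0: {r0, r1, r2, r3, r4, r5, r6, r7}.
Min-cut edges: r0→r8 (6), r1→r8 (2), r5→r8 (6), r7→r8 (12); capacity 6 + 2 + 6 + 12 = 26.

26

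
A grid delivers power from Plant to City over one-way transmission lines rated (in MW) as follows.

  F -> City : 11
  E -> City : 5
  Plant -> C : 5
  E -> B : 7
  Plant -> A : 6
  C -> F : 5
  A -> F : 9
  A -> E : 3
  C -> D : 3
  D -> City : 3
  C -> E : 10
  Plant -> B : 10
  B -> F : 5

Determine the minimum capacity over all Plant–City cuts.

16

Augment Plant→A→E→City: bottleneck 3, flow now 3.
Augment Plant→A→F→City: bottleneck 3, flow now 6.
Augment Plant→B→F→City: bottleneck 5, flow now 11.
Augment Plant→C→D→City: bottleneck 3, flow now 14.
Augment Plant→C→E→City: bottleneck 2, flow now 16.
No augmenting path remains; maximum flow = 16.
By max-flow min-cut, the minimum cut capacity equals the max flow.
In the residual graph, reachable from Plant: {Plant, B}.
Min-cut edges: Plant→A (6), Plant→C (5), B→F (5); capacity 6 + 5 + 5 = 16.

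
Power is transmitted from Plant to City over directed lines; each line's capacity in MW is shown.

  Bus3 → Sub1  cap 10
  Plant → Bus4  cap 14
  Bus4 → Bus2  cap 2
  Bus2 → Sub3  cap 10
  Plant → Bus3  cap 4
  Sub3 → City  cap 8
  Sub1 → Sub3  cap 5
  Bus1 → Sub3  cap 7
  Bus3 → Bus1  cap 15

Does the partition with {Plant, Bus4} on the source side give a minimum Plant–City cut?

Yes — it is a minimum cut (capacity 6).

Given cut capacity: 4 + 2 = 6.
Augment Plant→Bus3→Bus1→Sub3→City: bottleneck 4, flow now 4.
Augment Plant→Bus4→Bus2→Sub3→City: bottleneck 2, flow now 6.
No augmenting path remains; maximum flow = 6.
Cut capacity 6 equals the max flow, so it is a minimum cut.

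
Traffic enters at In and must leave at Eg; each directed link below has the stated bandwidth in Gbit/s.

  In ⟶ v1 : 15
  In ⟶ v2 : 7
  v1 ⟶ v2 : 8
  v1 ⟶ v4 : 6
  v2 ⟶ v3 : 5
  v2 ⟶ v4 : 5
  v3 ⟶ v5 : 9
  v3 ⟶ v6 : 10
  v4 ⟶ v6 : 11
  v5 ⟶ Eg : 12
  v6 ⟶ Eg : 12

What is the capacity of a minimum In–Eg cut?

16

Augment In→v1→v4→v6→Eg: bottleneck 6, flow now 6.
Augment In→v2→v3→v5→Eg: bottleneck 5, flow now 11.
Augment In→v2→v4→v6→Eg: bottleneck 2, flow now 13.
Augment In→v1→v2→v4→v6→Eg: bottleneck 3, flow now 16.
No augmenting path remains; maximum flow = 16.
By max-flow min-cut, the minimum cut capacity equals the max flow.
In the residual graph, reachable from In: {In, v1, v2}.
Min-cut edges: v1→v4 (6), v2→v3 (5), v2→v4 (5); capacity 6 + 5 + 5 = 16.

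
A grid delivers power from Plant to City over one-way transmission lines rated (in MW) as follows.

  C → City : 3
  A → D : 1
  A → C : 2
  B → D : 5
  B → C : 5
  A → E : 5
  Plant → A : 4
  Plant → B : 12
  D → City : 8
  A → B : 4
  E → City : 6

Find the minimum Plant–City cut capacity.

Augment Plant→A→C→City: bottleneck 2, flow now 2.
Augment Plant→A→D→City: bottleneck 1, flow now 3.
Augment Plant→A→E→City: bottleneck 1, flow now 4.
Augment Plant→B→C→City: bottleneck 1, flow now 5.
Augment Plant→B→D→City: bottleneck 5, flow now 10.
Augment Plant→B→C→A→E→City: bottleneck 2, flow now 12. (uses reverse residual edge)
No augmenting path remains; maximum flow = 12.
By max-flow min-cut, the minimum cut capacity equals the max flow.
In the residual graph, reachable from Plant: {Plant, B, C}.
Min-cut edges: Plant→A (4), B→D (5), C→City (3); capacity 4 + 5 + 3 = 12.

12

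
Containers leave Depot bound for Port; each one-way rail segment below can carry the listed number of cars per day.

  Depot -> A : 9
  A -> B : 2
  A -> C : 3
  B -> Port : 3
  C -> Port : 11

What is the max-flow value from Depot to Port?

5

Augment Depot→A→B→Port: bottleneck 2, flow now 2.
Augment Depot→A→C→Port: bottleneck 3, flow now 5.
No augmenting path remains; maximum flow = 5.
In the residual graph, reachable from Depot: {Depot, A}.
Min-cut edges: A→B (2), A→C (3); capacity 2 + 3 = 5.
This cut is saturated, so no flow can exceed 5.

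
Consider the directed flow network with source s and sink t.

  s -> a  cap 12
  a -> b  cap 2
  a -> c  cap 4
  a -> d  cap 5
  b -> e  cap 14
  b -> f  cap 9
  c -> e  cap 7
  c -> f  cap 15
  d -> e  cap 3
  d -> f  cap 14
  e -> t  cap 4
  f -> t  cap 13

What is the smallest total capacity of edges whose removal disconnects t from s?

Augment s→a→b→e→t: bottleneck 2, flow now 2.
Augment s→a→c→e→t: bottleneck 2, flow now 4.
Augment s→a→c→f→t: bottleneck 2, flow now 6.
Augment s→a→d→f→t: bottleneck 5, flow now 11.
No augmenting path remains; maximum flow = 11.
By max-flow min-cut, the minimum cut capacity equals the max flow.
In the residual graph, reachable from s: {s, a}.
Min-cut edges: a→b (2), a→c (4), a→d (5); capacity 2 + 4 + 5 = 11.

11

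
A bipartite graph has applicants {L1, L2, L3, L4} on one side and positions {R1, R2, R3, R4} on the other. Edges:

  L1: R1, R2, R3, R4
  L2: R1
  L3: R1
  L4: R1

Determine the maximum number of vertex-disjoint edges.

Unit-capacity flow: source→left, listed edges, right→sink; max matching = max flow.
Augmenting path L1→R1 (+1); matched 1.
Augmenting path L2→R1→L1→R2 (+1); matched 2.
No augmenting path remains; maximum matching = 2.
König certificate: {L1, R1} is a vertex cover of size 2 (every listed pair touches it), so no matching can be larger.

2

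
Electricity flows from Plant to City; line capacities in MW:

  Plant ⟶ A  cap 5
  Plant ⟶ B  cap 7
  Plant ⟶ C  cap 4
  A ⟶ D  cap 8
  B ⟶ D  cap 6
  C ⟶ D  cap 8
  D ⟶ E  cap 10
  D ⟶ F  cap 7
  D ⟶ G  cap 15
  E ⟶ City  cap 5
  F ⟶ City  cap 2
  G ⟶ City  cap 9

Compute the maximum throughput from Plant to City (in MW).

Augment Plant→A→D→E→City: bottleneck 5, flow now 5.
Augment Plant→B→D→F→City: bottleneck 2, flow now 7.
Augment Plant→B→D→G→City: bottleneck 4, flow now 11.
Augment Plant→C→D→G→City: bottleneck 4, flow now 15.
No augmenting path remains; maximum flow = 15.
In the residual graph, reachable from Plant: {Plant, B}.
Min-cut edges: Plant→A (5), Plant→C (4), B→D (6); capacity 5 + 4 + 6 = 15.
This cut is saturated, so no flow can exceed 15.

15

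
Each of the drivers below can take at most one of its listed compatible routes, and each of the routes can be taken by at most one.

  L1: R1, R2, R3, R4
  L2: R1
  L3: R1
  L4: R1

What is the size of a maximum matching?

2

Unit-capacity flow: source→left, listed edges, right→sink; max matching = max flow.
Augmenting path L1→R1 (+1); matched 1.
Augmenting path L2→R1→L1→R2 (+1); matched 2.
No augmenting path remains; maximum matching = 2.
König certificate: {L1, R1} is a vertex cover of size 2 (every listed pair touches it), so no matching can be larger.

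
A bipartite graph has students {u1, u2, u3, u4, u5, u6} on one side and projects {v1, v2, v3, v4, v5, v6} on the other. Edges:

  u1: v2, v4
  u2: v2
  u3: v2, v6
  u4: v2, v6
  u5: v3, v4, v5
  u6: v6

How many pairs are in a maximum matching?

Unit-capacity flow: source→left, listed edges, right→sink; max matching = max flow.
Augmenting path u1→v2 (+1); matched 1.
Augmenting path u3→v6 (+1); matched 2.
Augmenting path u5→v3 (+1); matched 3.
Augmenting path u2→v2→u1→v4 (+1); matched 4.
No augmenting path remains; maximum matching = 4.
König certificate: {u1, u5, v2, v6} is a vertex cover of size 4 (every listed pair touches it), so no matching can be larger.

4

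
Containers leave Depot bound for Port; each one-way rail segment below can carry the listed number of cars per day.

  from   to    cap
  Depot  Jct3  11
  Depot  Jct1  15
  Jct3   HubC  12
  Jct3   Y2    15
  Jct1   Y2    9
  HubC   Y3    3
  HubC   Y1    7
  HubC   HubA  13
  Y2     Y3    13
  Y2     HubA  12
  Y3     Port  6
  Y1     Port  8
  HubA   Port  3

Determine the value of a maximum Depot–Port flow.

Augment Depot→Jct3→HubC→Y3→Port: bottleneck 3, flow now 3.
Augment Depot→Jct3→HubC→Y1→Port: bottleneck 7, flow now 10.
Augment Depot→Jct3→HubC→HubA→Port: bottleneck 1, flow now 11.
Augment Depot→Jct1→Y2→Y3→Port: bottleneck 3, flow now 14.
Augment Depot→Jct1→Y2→HubA→Port: bottleneck 2, flow now 16.
No augmenting path remains; maximum flow = 16.
In the residual graph, reachable from Depot: {Depot, Jct3, Jct1, HubC, Y2, Y3, HubA}.
Min-cut edges: HubC→Y1 (7), Y3→Port (6), HubA→Port (3); capacity 7 + 6 + 3 = 16.
This cut is saturated, so no flow can exceed 16.

16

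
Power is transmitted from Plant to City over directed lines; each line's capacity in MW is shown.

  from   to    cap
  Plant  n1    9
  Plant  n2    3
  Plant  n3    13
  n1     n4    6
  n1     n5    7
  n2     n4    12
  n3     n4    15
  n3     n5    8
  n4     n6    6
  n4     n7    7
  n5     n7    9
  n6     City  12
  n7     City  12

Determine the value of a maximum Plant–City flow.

18

Augment Plant→n1→n4→n6→City: bottleneck 6, flow now 6.
Augment Plant→n1→n5→n7→City: bottleneck 3, flow now 9.
Augment Plant→n2→n4→n7→City: bottleneck 3, flow now 12.
Augment Plant→n3→n4→n7→City: bottleneck 4, flow now 16.
Augment Plant→n3→n5→n7→City: bottleneck 2, flow now 18.
No augmenting path remains; maximum flow = 18.
In the residual graph, reachable from Plant: {Plant, n1, n2, n3, n4, n5, n7}.
Min-cut edges: n4→n6 (6), n7→City (12); capacity 6 + 12 = 18.
This cut is saturated, so no flow can exceed 18.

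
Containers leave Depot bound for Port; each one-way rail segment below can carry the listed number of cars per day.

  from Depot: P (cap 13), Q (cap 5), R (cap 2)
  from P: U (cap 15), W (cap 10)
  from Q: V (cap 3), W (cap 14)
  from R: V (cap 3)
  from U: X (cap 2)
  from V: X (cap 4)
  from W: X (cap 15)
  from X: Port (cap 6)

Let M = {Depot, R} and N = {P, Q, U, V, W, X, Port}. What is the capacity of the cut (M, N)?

21

Edges leaving {Depot, R}: Depot→P (13), Depot→Q (5), R→V (3).
Cut capacity = 13 + 5 + 3 = 21.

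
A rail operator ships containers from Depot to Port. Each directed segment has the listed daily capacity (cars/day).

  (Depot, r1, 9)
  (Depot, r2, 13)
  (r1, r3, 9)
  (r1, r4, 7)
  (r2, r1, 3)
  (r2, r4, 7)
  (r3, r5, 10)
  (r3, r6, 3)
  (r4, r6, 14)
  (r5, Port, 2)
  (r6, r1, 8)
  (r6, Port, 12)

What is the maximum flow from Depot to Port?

14

Augment Depot→r1→r3→r5→Port: bottleneck 2, flow now 2.
Augment Depot→r1→r3→r6→Port: bottleneck 3, flow now 5.
Augment Depot→r1→r4→r6→Port: bottleneck 4, flow now 9.
Augment Depot→r2→r4→r6→Port: bottleneck 5, flow now 14.
No augmenting path remains; maximum flow = 14.
In the residual graph, reachable from Depot: {Depot, r1, r2, r3, r4, r5, r6}.
Min-cut edges: r5→Port (2), r6→Port (12); capacity 2 + 12 = 14.
This cut is saturated, so no flow can exceed 14.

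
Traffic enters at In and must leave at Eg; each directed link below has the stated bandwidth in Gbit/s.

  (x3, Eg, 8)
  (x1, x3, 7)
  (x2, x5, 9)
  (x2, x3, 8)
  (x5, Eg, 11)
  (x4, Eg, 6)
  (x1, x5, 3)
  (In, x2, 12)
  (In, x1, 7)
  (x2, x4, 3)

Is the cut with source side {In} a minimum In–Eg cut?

Yes — it is a minimum cut (capacity 19).

Given cut capacity: 7 + 12 = 19.
Augment In→x1→x3→Eg: bottleneck 7, flow now 7.
Augment In→x2→x3→Eg: bottleneck 1, flow now 8.
Augment In→x2→x4→Eg: bottleneck 3, flow now 11.
Augment In→x2→x5→Eg: bottleneck 8, flow now 19.
No augmenting path remains; maximum flow = 19.
Cut capacity 19 equals the max flow, so it is a minimum cut.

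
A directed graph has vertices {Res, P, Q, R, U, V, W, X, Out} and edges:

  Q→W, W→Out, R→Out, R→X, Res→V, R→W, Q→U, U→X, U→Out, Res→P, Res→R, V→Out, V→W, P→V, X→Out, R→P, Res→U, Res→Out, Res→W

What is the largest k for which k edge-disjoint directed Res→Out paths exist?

5

Assign every edge capacity 1; by Menger, the answer equals the max flow.
Path Res→Out (+1); total 1.
Path Res→R→Out (+1); total 2.
Path Res→U→Out (+1); total 3.
Path Res→V→Out (+1); total 4.
Path Res→W→Out (+1); total 5.
No residual Res→Out path; max flow = 5.
Certifying cut of size 5: {Res→Out, Res→R, Res→U, V→Out, W→Out}.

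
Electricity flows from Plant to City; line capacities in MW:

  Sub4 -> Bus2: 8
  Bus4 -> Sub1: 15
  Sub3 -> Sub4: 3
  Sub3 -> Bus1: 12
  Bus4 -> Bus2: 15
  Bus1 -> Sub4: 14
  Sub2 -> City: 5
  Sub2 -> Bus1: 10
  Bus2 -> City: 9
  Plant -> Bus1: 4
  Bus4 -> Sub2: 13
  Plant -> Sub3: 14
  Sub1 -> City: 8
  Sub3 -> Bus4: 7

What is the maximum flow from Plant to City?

15

Augment Plant→Bus1→Sub4→Bus2→City: bottleneck 4, flow now 4.
Augment Plant→Sub3→Sub4→Bus2→City: bottleneck 3, flow now 7.
Augment Plant→Sub3→Bus4→Sub1→City: bottleneck 7, flow now 14.
Augment Plant→Sub3→Bus1→Sub4→Bus2→City: bottleneck 1, flow now 15.
No augmenting path remains; maximum flow = 15.
In the residual graph, reachable from Plant: {Plant, Bus1, Sub3, Sub4}.
Min-cut edges: Sub3→Bus4 (7), Sub4→Bus2 (8); capacity 7 + 8 = 15.
This cut is saturated, so no flow can exceed 15.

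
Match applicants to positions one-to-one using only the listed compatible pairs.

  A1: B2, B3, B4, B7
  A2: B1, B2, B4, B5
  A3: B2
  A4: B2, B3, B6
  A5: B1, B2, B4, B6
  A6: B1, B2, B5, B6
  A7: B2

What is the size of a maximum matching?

6

Unit-capacity flow: source→left, listed edges, right→sink; max matching = max flow.
Augmenting path A1→B2 (+1); matched 1.
Augmenting path A2→B1 (+1); matched 2.
Augmenting path A4→B3 (+1); matched 3.
Augmenting path A5→B4 (+1); matched 4.
Augmenting path A6→B5 (+1); matched 5.
Augmenting path A3→B2→A1→B7 (+1); matched 6.
No augmenting path remains; maximum matching = 6.
König certificate: {A1, A2, A4, A5, A6, B2} is a vertex cover of size 6 (every listed pair touches it), so no matching can be larger.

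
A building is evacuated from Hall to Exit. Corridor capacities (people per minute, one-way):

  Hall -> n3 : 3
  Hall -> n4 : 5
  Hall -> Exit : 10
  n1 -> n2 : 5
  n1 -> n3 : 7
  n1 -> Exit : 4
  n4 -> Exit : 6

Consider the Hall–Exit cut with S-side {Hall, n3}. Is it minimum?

Given cut capacity: 5 + 10 = 15.
Augment Hall→Exit: bottleneck 10, flow now 10.
Augment Hall→n4→Exit: bottleneck 5, flow now 15.
No augmenting path remains; maximum flow = 15.
Cut capacity 15 equals the max flow, so it is a minimum cut.

Yes — it is a minimum cut (capacity 15).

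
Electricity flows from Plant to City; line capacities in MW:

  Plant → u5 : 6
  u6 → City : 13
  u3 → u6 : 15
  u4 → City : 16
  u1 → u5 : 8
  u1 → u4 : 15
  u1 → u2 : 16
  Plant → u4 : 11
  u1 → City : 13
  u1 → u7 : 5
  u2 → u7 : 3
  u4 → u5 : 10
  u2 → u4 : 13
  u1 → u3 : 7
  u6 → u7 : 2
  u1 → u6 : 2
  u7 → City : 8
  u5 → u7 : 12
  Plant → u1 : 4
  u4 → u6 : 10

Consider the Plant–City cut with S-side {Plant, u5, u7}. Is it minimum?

Given cut capacity: 4 + 11 + 8 = 23.
Augment Plant→u1→City: bottleneck 4, flow now 4.
Augment Plant→u4→City: bottleneck 11, flow now 15.
Augment Plant→u5→u7→City: bottleneck 6, flow now 21.
No augmenting path remains; maximum flow = 21.
In the residual graph, reachable from Plant: {Plant}.
Min-cut edges: Plant→u1 (4), Plant→u4 (11), Plant→u5 (6); capacity 4 + 11 + 6 = 21.
Cut capacity 23 exceeds the max flow 21, so it is not minimum.

No — its capacity is 23, but the minimum cut has capacity 21.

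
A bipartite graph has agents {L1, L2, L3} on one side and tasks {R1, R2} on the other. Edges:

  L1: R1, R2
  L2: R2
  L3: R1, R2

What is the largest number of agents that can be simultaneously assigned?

2

Unit-capacity flow: source→left, listed edges, right→sink; max matching = max flow.
Augmenting path L1→R1 (+1); matched 1.
Augmenting path L2→R2 (+1); matched 2.
No augmenting path remains; maximum matching = 2.
König certificate: {R1, R2} is a vertex cover of size 2 (every listed pair touches it), so no matching can be larger.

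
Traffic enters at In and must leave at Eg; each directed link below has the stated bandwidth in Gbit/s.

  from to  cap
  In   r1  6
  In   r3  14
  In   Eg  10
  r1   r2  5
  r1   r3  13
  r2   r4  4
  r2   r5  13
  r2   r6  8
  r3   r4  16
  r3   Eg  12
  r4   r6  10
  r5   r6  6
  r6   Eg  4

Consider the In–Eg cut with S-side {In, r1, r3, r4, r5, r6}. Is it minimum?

No — its capacity is 31, but the minimum cut has capacity 26.

Given cut capacity: 10 + 5 + 12 + 4 = 31.
Augment In→Eg: bottleneck 10, flow now 10.
Augment In→r3→Eg: bottleneck 12, flow now 22.
Augment In→r1→r2→r6→Eg: bottleneck 4, flow now 26.
No augmenting path remains; maximum flow = 26.
In the residual graph, reachable from In: {In, r1, r2, r3, r4, r5, r6}.
Min-cut edges: In→Eg (10), r3→Eg (12), r6→Eg (4); capacity 10 + 12 + 4 = 26.
Cut capacity 31 exceeds the max flow 26, so it is not minimum.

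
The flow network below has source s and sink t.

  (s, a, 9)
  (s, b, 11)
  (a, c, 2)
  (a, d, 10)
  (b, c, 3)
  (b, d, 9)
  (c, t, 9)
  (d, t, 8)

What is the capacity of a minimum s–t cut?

Augment s→a→c→t: bottleneck 2, flow now 2.
Augment s→a→d→t: bottleneck 7, flow now 9.
Augment s→b→c→t: bottleneck 3, flow now 12.
Augment s→b→d→t: bottleneck 1, flow now 13.
No augmenting path remains; maximum flow = 13.
By max-flow min-cut, the minimum cut capacity equals the max flow.
In the residual graph, reachable from s: {s, a, b, d}.
Min-cut edges: a→c (2), b→c (3), d→t (8); capacity 2 + 3 + 8 = 13.

13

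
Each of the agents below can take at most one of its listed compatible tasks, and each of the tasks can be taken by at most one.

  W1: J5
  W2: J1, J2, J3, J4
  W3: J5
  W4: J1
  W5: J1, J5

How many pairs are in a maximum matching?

3

Unit-capacity flow: source→left, listed edges, right→sink; max matching = max flow.
Augmenting path W1→J5 (+1); matched 1.
Augmenting path W2→J1 (+1); matched 2.
Augmenting path W4→J1→W2→J2 (+1); matched 3.
No augmenting path remains; maximum matching = 3.
König certificate: {W2, J1, J5} is a vertex cover of size 3 (every listed pair touches it), so no matching can be larger.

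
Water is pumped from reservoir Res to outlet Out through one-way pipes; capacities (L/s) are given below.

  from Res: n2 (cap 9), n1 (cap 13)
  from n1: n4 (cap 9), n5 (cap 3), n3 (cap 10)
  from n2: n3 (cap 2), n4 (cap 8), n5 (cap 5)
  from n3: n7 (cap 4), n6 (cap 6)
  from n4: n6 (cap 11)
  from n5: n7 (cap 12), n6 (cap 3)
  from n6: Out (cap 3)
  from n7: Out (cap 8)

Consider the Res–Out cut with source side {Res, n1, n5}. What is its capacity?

Edges leaving {Res, n1, n5}: Res→n2 (9), n1→n3 (10), n1→n4 (9), n5→n6 (3), n5→n7 (12).
Cut capacity = 9 + 10 + 9 + 3 + 12 = 43.

43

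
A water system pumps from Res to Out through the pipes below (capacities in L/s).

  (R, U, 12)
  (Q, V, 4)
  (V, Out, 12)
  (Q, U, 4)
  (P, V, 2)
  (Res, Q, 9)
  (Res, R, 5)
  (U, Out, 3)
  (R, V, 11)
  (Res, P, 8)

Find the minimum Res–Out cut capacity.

14

Augment Res→P→V→Out: bottleneck 2, flow now 2.
Augment Res→Q→U→Out: bottleneck 3, flow now 5.
Augment Res→Q→V→Out: bottleneck 4, flow now 9.
Augment Res→R→V→Out: bottleneck 5, flow now 14.
No augmenting path remains; maximum flow = 14.
By max-flow min-cut, the minimum cut capacity equals the max flow.
In the residual graph, reachable from Res: {Res, P, Q, U}.
Min-cut edges: Res→R (5), P→V (2), Q→V (4), U→Out (3); capacity 5 + 2 + 4 + 3 = 14.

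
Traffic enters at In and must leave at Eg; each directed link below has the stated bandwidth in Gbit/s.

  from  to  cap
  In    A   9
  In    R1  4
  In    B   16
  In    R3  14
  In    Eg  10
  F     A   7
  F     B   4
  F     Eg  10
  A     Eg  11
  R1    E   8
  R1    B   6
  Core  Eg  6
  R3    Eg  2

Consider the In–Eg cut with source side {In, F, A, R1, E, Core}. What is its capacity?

77

Edges leaving {In, F, A, R1, E, Core}: In→B (16), In→R3 (14), In→Eg (10), F→B (4), F→Eg (10), A→Eg (11), R1→B (6), Core→Eg (6).
Cut capacity = 16 + 14 + 10 + 4 + 10 + 11 + 6 + 6 = 77.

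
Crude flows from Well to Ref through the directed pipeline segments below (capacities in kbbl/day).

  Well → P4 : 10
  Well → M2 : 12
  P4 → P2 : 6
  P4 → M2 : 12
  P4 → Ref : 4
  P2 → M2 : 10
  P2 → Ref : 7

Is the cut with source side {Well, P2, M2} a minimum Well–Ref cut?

Given cut capacity: 10 + 7 = 17.
Augment Well→P4→Ref: bottleneck 4, flow now 4.
Augment Well→P4→P2→Ref: bottleneck 6, flow now 10.
No augmenting path remains; maximum flow = 10.
In the residual graph, reachable from Well: {Well, M2}.
Min-cut edges: Well→P4 (10); capacity 10 = 10.
Cut capacity 17 exceeds the max flow 10, so it is not minimum.

No — its capacity is 17, but the minimum cut has capacity 10.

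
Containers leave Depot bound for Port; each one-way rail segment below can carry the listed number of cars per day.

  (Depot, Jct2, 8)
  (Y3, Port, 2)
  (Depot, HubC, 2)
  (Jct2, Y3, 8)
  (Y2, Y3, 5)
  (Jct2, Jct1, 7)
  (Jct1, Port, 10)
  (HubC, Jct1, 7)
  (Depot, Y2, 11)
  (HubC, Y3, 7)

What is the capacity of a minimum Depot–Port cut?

Augment Depot→Jct2→Y3→Port: bottleneck 2, flow now 2.
Augment Depot→Jct2→Jct1→Port: bottleneck 6, flow now 8.
Augment Depot→HubC→Jct1→Port: bottleneck 2, flow now 10.
Augment Depot→Y2→Y3→Jct2→Jct1→Port: bottleneck 1, flow now 11. (uses reverse residual edge)
No augmenting path remains; maximum flow = 11.
By max-flow min-cut, the minimum cut capacity equals the max flow.
In the residual graph, reachable from Depot: {Depot, Jct2, Y2, Y3}.
Min-cut edges: Depot→HubC (2), Jct2→Jct1 (7), Y3→Port (2); capacity 2 + 7 + 2 = 11.

11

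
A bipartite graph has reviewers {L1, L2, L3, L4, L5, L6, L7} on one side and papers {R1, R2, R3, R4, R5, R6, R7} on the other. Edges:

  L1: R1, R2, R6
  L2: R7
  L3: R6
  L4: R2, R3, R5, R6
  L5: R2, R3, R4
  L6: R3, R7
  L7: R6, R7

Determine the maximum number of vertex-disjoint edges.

6

Unit-capacity flow: source→left, listed edges, right→sink; max matching = max flow.
Augmenting path L1→R1 (+1); matched 1.
Augmenting path L2→R7 (+1); matched 2.
Augmenting path L3→R6 (+1); matched 3.
Augmenting path L4→R2 (+1); matched 4.
Augmenting path L5→R3 (+1); matched 5.
Augmenting path L6→R3→L5→R4 (+1); matched 6.
No augmenting path remains; maximum matching = 6.
König certificate: {L1, L4, L5, L6, R6, R7} is a vertex cover of size 6 (every listed pair touches it), so no matching can be larger.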